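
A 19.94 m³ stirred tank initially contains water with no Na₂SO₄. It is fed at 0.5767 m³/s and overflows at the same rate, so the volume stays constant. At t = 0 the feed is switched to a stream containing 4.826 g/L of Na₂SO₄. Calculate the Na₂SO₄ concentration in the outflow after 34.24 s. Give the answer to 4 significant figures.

3.033 g/L

Accumulation = in − out for the solute gives V dC/dt = Q(C_in − C).
So dC/dt = (C_in − C)/τ with τ = V/Q = 19.94/0.5767 = 34.5760 s.
Solution: C(t) = C_in + (C₀ − C_in) e^(−t/τ).
C(34.24) = 4.826 + (0 − 4.826)·e^(−34.24/34.5760) = 4.826 + (-4.82600)·0.371472 = 3.03328 g/L.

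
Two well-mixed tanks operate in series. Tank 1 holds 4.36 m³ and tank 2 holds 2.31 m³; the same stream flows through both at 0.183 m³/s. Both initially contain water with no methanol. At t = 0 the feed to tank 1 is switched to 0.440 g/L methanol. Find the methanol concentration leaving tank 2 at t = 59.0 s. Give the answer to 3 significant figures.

Each tank obeys Vᵢ dCᵢ/dt = Q(Cᵢ₋₁ − Cᵢ), so τᵢ = Vᵢ/Q.
τ₁ = 4.36/0.183 = 23.825 s; τ₂ = 2.31/0.183 = 12.623 s.
Tank 1: C₁ = C_in(1 − e^(−t/τ₁)). Tank 2 (τ₁ ≠ τ₂): C₂ = C_in[1 − (τ₁ e^(−t/τ₁) − τ₂ e^(−t/τ₂))/(τ₁ − τ₂)].
At t = 59.0: e^(−t/τ₁) = 0.084047, e^(−t/τ₂) = 0.0093346.
C₂ = 0.440·[1 − (23.825·0.084047 − 12.623·0.0093346)/(11.202)] = 0.440·0.83176 = 0.36598 g/L.

0.366 g/L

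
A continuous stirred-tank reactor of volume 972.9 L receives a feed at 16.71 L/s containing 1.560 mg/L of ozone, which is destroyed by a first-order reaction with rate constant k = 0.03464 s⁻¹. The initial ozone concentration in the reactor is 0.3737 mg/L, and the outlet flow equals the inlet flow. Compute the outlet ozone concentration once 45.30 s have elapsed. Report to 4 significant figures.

V dC/dt = Q(C_in − C) − k V C.
dC/dt = (Q/V) C_in − (Q/V + k) C; effective rate a = Q/V + k = 0.0171755 + 0.03464 = 0.0518155 s⁻¹.
C_ss = Q C_in/(Q + kV) = 0.517099 mg/L; C(t) = C_ss + (C₀ − C_ss) e^(−a t).
C(45.30) = 0.517099 + (-0.143399)·e^(−0.0518155·45.30) = 0.517099 + (-0.143399)·0.0956327 = 0.503385 mg/L.

0.5034 mg/L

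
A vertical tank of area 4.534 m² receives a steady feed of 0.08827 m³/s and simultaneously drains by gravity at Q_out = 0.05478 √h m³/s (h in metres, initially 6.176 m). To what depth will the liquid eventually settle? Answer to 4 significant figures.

2.596 m

A dh/dt = Q_in − 0.05478 √h. Steady state requires inflow = outflow:
Q_in = 0.05478 √h_ss ⇒ √h_ss = 0.08827/0.05478 = 1.61135.
h_ss = 1.61135² = 2.59646 m. (Since h₀ = 6.176 m > h_ss, the level will fall toward this value.)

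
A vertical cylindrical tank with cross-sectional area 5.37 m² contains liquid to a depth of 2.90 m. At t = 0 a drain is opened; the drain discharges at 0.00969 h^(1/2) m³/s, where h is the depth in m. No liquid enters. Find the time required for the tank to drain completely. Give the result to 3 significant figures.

1890 s

A dh/dt = −Q_out = −0.00969 √h.
∫ h^(−1/2) dh = −(0.00969/A) ∫ dt, giving 2√h = 2√h₀ − (0.00969/A) t.
Tank is empty when √h = 0: t_empty = 2A√h₀/0.00969.
t_empty = 2·5.37·√2.90/0.00969 = 10.740·1.7029/0.00969 = 1887.5 s.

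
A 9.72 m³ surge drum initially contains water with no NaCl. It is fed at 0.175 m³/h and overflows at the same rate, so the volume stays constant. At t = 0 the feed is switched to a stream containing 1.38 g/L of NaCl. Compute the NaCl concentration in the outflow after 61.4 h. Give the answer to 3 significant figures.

0.923 g/L

Mass balance on the solute (V constant): V dC/dt = Q(C_in − C).
Time constant τ = V/Q = 9.72/0.175 = 55.543 h.
Solution: C(t) = C_in + (C₀ − C_in) e^(−t/τ).
C(61.4) = 1.38 + (0 − 1.38)·e^(−61.4/55.543) = 1.38 + (-1.3800)·0.33106 = 0.92314 g/L.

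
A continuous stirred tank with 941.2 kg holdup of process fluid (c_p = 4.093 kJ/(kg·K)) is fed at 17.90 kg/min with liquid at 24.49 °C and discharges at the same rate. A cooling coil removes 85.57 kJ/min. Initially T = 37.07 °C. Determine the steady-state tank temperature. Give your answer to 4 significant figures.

23.32 °C

Unsteady energy balance on the tank contents: M c_p dT/dt = ṁ c_p (T_in − T) − 85.57.
At steady state dT/dt = 0 ⇒ T_ss = T_in − Q̇/(ṁ c_p) = 24.49 − 85.57/(17.90·4.093) = 23.3220 °C.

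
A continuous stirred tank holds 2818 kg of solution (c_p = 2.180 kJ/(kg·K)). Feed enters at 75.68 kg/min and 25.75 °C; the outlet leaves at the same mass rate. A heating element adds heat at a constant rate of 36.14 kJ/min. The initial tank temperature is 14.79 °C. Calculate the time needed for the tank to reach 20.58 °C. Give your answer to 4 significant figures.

Heat balance on the well-mixed liquid: M c_p dT/dt = ṁ c_p (T_in − T) + 36.14.
τ = M/ṁ = 37.2357 min; T_ss = T_in + Q̇/(ṁ c_p) = 25.9691 °C.
T(t) = T_ss + (T₀ − T_ss) e^(−t/τ). Set T = 20.58:
e^(−t/τ) = (20.58 − 25.9691)/(14.79 − 25.9691) = 0.482067
t = −37.2357 · ln(0.482067) = 27.1699 min.

27.17 min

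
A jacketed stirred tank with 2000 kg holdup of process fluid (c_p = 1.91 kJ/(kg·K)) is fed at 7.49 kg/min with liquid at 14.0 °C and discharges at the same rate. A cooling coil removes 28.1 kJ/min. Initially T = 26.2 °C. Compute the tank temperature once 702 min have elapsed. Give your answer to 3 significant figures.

13.1 °C

M c_p dT/dt = ṁ c_p (T_in − T) − Q̇.
Rearrange: dT/dt = (T_ss − T)/τ with τ = M/ṁ = 267.02 min and T_ss = T_in − Q̇/(ṁ c_p) = 12.036 °C.
Solution: T(t) = T_ss + (T₀ − T_ss) e^(−t/τ).
T(702) = 12.036 + (14.164)·e^(−702/267.02) = 12.036 + (14.164)·0.072151 = 13.058 °C.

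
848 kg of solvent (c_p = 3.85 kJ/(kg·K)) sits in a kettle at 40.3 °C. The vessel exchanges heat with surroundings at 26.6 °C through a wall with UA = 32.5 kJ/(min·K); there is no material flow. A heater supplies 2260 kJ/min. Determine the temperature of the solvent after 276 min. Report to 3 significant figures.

First-law balance (no shaft work): M c_p dT/dt = −UA(T − T_amb) + Q̇.
dT/dt = (T_ss − T)/τ with T_ss = T_amb + Q̇/UA = 26.6 + 2260/32.5 = 96.138 °C, τ = M c_p/UA = 848·3.85/32.5 = 100.46 min.
Solution: T(t) = T_ss + (T₀ − T_ss) e^(−t/τ).
T(276) = 96.138 + (-55.838)·0.064089 = 92.560 °C.

92.6 °C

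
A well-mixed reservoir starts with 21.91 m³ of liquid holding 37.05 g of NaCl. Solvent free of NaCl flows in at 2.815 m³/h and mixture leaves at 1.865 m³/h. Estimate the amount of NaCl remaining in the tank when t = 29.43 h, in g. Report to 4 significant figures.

7.372 g

Total volume: dV/dt = Q_in − Q_out = 0.950000 m³/h, so V(t) = 21.91 + 0.950000 t and V(29.43) = 49.8685 m³.
Solute balance: dm/dt = 0 − Q_out C = −Q_out m/V(t).
Separate: dm/m = −Q_out dt/V(t) ⇒ ln(m/m₀) = −(Q_out/(Q_in−Q_out)) ln(V/V₀).
m = m₀ (V₀/V)^(Q_out/(Q_in−Q_out)) = 37.05 × (21.91/49.8685)^(1.96316) = 7.37191 g.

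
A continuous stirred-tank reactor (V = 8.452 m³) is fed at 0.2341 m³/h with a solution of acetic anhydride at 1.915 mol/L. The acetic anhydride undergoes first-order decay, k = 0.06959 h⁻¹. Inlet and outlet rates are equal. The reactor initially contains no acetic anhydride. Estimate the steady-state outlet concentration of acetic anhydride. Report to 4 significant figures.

0.5452 mol/L

Species balance: V dC/dt = Q C_in − Q C − k V C.
At steady state: 0 = Q C_in − (Q + kV) C_ss, so C_ss = Q C_in/(Q + kV).
C_ss = 0.2341·1.915/(0.2341 + 0.06959·8.452) = 0.448302/0.822275 = 0.545197 mol/L.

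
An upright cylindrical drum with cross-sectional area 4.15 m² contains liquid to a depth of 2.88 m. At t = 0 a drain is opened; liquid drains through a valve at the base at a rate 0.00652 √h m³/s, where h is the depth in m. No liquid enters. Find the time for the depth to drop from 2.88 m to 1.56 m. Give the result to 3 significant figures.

570 s

A dh/dt = −Q_out = −0.00652 √h.
Separate and integrate: 2(√h − √h₀) = −(0.00652/A) t.
t = 2A(√h₀ − √h)/0.00652 = 2·4.15·(√2.88 − √1.56)/0.00652
  = 8.3000 × (1.6971 − 1.2490) / 0.00652 = 570.38 s.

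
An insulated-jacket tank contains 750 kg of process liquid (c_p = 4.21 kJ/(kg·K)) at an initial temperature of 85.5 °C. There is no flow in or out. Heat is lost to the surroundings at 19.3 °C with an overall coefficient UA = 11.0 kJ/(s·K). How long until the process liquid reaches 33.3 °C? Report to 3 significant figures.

Lumped-capacitance energy balance: M c_p dT/dt = UA(T_amb − T).
τ = M c_p/UA = 287.05 s; T_ss = T_amb = 19.300 °C.
T(t) = T_ss + (T₀ − T_ss)e^(−t/τ); set T = 33.3:
t = −τ ln[(T − T_ss)/(T₀ − T_ss)] = −287.05 · ln(0.21148) = 445.96 s.

446 s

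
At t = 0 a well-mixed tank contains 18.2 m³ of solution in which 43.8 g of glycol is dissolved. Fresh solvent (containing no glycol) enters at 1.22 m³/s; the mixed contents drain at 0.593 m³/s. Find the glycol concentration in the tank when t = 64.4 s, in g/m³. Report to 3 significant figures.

Total volume: dV/dt = Q_in − Q_out = 0.62700 m³/s, so V(t) = 18.2 + 0.62700 t and V(64.4) = 58.579 m³.
Solute balance: dm/dt = 0 − Q_out C = −Q_out m/V(t).
dm/m = −Q_out dt/(V₀ + 0.62700 t); integrating gives ln(m/m₀) = −(Q_out/(Q_in−Q_out)) ln(V/V₀).
m = m₀ (V₀/V)^(Q_out/(Q_in−Q_out)) = 43.8 × (18.2/58.579)^(0.94577) = 14.499 g.
C = m/V = 14.499/58.579 = 0.24751 g/m³.

0.248 g/m³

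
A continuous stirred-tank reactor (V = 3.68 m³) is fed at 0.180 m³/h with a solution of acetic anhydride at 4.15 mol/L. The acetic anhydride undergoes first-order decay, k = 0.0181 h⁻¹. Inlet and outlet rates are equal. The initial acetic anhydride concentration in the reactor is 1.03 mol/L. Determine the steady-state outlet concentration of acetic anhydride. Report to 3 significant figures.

3.03 mol/L

Accumulation = in − out − consumed: V dC/dt = Q C_in − Q C − k V C.
Steady state (dC/dt = 0): C_ss = Q C_in/(Q + kV) = C_in/(1 + kV/Q).
C_ss = 0.180·4.15/(0.180 + 0.0181·3.68) = 0.74700/0.24661 = 3.0291 mol/L.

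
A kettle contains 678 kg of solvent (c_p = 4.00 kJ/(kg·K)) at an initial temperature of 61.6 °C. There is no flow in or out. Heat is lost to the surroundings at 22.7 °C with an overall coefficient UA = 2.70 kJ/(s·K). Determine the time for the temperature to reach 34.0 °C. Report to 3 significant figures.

1240 s

Energy balance: M c_p dT/dt = −UA(T − T_amb).
τ = M c_p/UA = 1004.4 s; T_ss = T_amb = 22.700 °C.
T(t) = T_ss + (T₀ − T_ss)e^(−t/τ); set T = 34.0:
t = −τ ln[(T − T_ss)/(T₀ − T_ss)] = −1004.4 · ln(0.29049) = 1241.7 s.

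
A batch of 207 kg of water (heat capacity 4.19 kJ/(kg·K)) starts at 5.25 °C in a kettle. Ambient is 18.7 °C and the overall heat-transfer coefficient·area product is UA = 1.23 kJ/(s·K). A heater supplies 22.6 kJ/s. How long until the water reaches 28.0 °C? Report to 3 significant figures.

M c_p dT/dt = −UA(T − T_amb) + Q̇.
τ = M c_p/UA = 705.15 s; T_ss = T_amb + Q̇/UA = 18.7 + 22.6/1.23 = 37.074 °C.
T(t) = T_ss + (T₀ − T_ss)e^(−t/τ); set T = 28.0:
t = −τ ln[(T − T_ss)/(T₀ − T_ss)] = −705.15 · ln(0.28513) = 884.82 s.

885 s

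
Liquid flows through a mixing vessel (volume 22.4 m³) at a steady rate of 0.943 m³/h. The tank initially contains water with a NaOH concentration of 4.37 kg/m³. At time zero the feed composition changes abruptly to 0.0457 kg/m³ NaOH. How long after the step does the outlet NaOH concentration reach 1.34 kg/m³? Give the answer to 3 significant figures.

28.7 h

Accumulation = in − out for the solute gives V dC/dt = Q(C_in − C), so τ = V/Q = 23.754 h.
C(t) = C_in + (C₀ − C_in) e^(−t/τ). Set C = 1.34 and solve for t:
e^(−t/τ) = (C − C_in)/(C₀ − C_in) = (1.34 − 0.0457)/(4.37 − 0.0457) = 0.29931
t = −τ ln(…) = 23.754 × 1.2063 = 28.654 h.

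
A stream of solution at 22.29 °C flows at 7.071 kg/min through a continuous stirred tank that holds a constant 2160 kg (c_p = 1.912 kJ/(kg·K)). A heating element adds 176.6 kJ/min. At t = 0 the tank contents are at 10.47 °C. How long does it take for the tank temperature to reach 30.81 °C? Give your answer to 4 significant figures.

519.5 min

Energy balance: M c_p dT/dt = ṁ c_p (T_in − T) + 176.6.
τ = M/ṁ = 305.473 min; T_ss = T_in + Q̇/(ṁ c_p) = 35.3524 °C.
T(t) = T_ss + (T₀ − T_ss) e^(−t/τ). Set T = 30.81:
e^(−t/τ) = (30.81 − 35.3524)/(10.47 − 35.3524) = 0.182554
t = −305.473 · ln(0.182554) = 519.521 min.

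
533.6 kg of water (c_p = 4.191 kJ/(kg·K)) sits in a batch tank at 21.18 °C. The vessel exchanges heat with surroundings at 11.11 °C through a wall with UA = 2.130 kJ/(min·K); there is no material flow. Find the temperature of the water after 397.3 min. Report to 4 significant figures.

M c_p dT/dt = −UA(T − T_amb).
dT/dt = (T_ss − T)/τ with T_ss = T_amb = 11.1100 °C, τ = M c_p/UA = 533.6·4.191/2.130 = 1049.91 min.
This is linear first-order; T(t) = T_ss + (T₀ − T_ss) e^(−t/τ).
T(397.3) = 11.1100 + (10.0700)·0.684948 = 18.0074 °C.

18.01 °C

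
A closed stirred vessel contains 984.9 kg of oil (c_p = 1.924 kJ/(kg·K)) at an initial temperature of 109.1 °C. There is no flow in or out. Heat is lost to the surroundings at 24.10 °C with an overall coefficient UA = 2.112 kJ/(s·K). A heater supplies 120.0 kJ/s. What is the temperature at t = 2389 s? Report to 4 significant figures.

82.88 °C

Lumped-capacitance energy balance: M c_p dT/dt = UA(T_amb − T) + Q̇.
dT/dt = (T_ss − T)/τ with T_ss = T_amb + Q̇/UA = 24.10 + 120.0/2.112 = 80.9182 °C, τ = M c_p/UA = 984.9·1.924/2.112 = 897.229 s.
Solution: T(t) = T_ss + (T₀ − T_ss) e^(−t/τ).
T(2389) = 80.9182 + (28.1818)·0.0697636 = 82.8842 °C.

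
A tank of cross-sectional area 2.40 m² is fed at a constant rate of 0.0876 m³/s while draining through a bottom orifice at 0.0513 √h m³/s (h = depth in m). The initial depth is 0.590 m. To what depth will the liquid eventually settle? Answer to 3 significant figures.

2.92 m

Mass balance (ρ constant): A dh/dt = Q_in − 0.0513 √h. At steady state dh/dt = 0:
Q_in = 0.0513 √h_ss ⇒ √h_ss = 0.0876/0.0513 = 1.7076.
h_ss = 1.7076² = 2.9159 m. (Since h₀ = 0.590 m < h_ss, the level will rise toward this value.)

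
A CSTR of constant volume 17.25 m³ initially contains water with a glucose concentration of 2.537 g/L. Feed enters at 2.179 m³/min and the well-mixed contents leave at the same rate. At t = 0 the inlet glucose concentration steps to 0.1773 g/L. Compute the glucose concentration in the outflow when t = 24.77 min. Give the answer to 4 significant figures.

Transient balance on the dissolved component: V dC/dt = Q(C_in − C).
Time constant τ = V/Q = 17.25/2.179 = 7.91648 min.
Solution: C(t) = C_in + (C₀ − C_in) e^(−t/τ).
C(24.77) = 0.1773 + (2.537 − 0.1773)·e^(−24.77/7.91648) = 0.1773 + (2.35970)·0.0437651 = 0.280573 g/L.

0.2806 g/L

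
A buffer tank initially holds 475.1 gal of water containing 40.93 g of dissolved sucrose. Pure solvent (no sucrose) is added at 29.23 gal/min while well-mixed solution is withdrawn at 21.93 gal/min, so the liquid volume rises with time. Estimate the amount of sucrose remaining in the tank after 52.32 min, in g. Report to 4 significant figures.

6.956 g

Total volume: dV/dt = Q_in − Q_out = 7.30000 gal/min, so V(t) = 475.1 + 7.30000 t and V(52.32) = 857.036 gal.
Species balance (pure solvent in): dm/dt = −Q_out · m/V(t).
Separate: dm/m = −Q_out dt/V(t) ⇒ ln(m/m₀) = −(Q_out/(Q_in−Q_out)) ln(V/V₀).
m = m₀ (V₀/V)^(Q_out/(Q_in−Q_out)) = 40.93 × (475.1/857.036)^(3.00411) = 6.95579 g.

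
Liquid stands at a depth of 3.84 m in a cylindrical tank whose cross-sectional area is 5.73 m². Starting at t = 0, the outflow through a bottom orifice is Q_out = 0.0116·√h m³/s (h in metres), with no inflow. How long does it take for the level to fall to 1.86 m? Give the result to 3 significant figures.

Unsteady balance on liquid volume: A dh/dt = −0.0116 √h.
This is separable: 2 d(√h)/dt = −0.0116/A, so √h = √h₀ − (0.0116/(2A)) t.
t = 2A(√h₀ − √h)/0.0116 = 2·5.73·(√3.84 − √1.86)/0.0116
  = 11.460 × (1.9596 − 1.3638) / 0.0116 = 588.58 s.

589 s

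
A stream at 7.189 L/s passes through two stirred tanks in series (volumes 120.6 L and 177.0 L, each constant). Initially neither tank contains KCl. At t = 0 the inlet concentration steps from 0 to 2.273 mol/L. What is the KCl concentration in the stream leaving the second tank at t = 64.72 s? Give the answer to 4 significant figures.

Time constants: τᵢ = Vᵢ/Q for each well-mixed tank.
τ₁ = 120.6/7.189 = 16.7756 s; τ₂ = 177.0/7.189 = 24.6209 s.
Tank 1: C₁ = C_in(1 − e^(−t/τ₁)). Tank 2 (τ₁ ≠ τ₂): C₂ = C_in[1 − (τ₁ e^(−t/τ₁) − τ₂ e^(−t/τ₂))/(τ₁ − τ₂)].
At t = 64.72: e^(−t/τ₁) = 0.0211107, e^(−t/τ₂) = 0.0721754.
C₂ = 2.273·[1 − (16.7756·0.0211107 − 24.6209·0.0721754)/(-7.84532)] = 2.273·0.818633 = 1.86075 mol/L.

1.861 mol/L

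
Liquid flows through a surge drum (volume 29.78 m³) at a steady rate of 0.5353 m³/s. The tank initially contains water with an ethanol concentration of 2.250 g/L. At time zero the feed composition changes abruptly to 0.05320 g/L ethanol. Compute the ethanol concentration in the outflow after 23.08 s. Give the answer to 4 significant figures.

1.504 g/L

Accumulation = in − out for the solute gives V dC/dt = Q(C_in − C).
So dC/dt = (C_in − C)/τ with τ = V/Q = 29.78/0.5353 = 55.6324 s.
C approaches C_in exponentially: C(t) = C_in + (C₀ − C_in) e^(−t/τ).
C(23.08) = 0.05320 + (2.250 − 0.05320)·e^(−23.08/55.6324) = 0.05320 + (2.19680)·0.660428 = 1.50403 g/L.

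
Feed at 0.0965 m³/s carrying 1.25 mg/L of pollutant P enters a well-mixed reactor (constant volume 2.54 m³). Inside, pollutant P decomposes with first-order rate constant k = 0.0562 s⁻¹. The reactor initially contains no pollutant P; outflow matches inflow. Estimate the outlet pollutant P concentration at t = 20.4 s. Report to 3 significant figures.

0.430 mg/L

V dC/dt = Q(C_in − C) − k V C.
This is linear with rate a = Q/V + k = 0.094192 s⁻¹.
C_ss = Q C_in/(Q + kV) = 0.50418 mg/L; C(t) = C_ss + (C₀ − C_ss) e^(−a t).
C(20.4) = 0.50418 + (-0.50418)·e^(−0.094192·20.4) = 0.50418 + (-0.50418)·0.14638 = 0.43038 mg/L.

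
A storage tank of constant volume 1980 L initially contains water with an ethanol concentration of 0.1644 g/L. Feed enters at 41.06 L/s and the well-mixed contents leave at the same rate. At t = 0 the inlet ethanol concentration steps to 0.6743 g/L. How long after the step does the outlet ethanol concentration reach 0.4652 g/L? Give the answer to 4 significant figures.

Unsteady species balance (constant V, well mixed): V dC/dt = Q(C_in − C), so τ = V/Q = 48.2221 s.
C(t) = C_in + (C₀ − C_in) e^(−t/τ). Set C = 0.4652 and solve for t:
e^(−t/τ) = (C − C_in)/(C₀ − C_in) = (0.4652 − 0.6743)/(0.1644 − 0.6743) = 0.410080
t = −τ ln(…) = 48.2221 × 0.891402 = 42.9853 s.

42.99 s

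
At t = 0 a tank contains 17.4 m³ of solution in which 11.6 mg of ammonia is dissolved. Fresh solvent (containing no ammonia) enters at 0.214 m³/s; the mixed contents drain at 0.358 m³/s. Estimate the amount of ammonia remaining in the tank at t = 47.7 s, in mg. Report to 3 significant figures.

Let m(t) be the amount of ammonia. Volume: V(t) = V₀ + (Q_in − Q_out) t = 17.4 − 0.14400 t; V(47.7) = 10.531 m³.
Solute balance: dm/dt = 0 − Q_out C = −Q_out m/V(t).
dm/m = −Q_out dt/(V₀ − 0.14400 t); integrating gives ln(m/m₀) = −(Q_out/(Q_in−Q_out)) ln(V/V₀).
m = m₀ (V₀/V)^(Q_out/(Q_in−Q_out)) = 11.6 × (17.4/10.531)^(-2.4861) = 3.3290 mg.

3.33 mg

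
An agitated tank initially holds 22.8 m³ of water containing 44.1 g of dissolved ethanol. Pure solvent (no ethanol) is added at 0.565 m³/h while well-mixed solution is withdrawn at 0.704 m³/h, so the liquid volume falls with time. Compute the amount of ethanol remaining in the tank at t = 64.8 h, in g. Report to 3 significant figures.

Total volume: dV/dt = Q_in − Q_out = -0.13900 m³/h, so V(t) = 22.8 − 0.13900 t and V(64.8) = 13.793 m³.
Solute balance: dm/dt = 0 − Q_out C = −Q_out m/V(t).
dm/m = −Q_out dt/(V₀ − 0.13900 t); integrating gives ln(m/m₀) = −(Q_out/(Q_in−Q_out)) ln(V/V₀).
m = m₀ (V₀/V)^(Q_out/(Q_in−Q_out)) = 44.1 × (22.8/13.793)^(-5.0647) = 3.4585 g.

3.46 g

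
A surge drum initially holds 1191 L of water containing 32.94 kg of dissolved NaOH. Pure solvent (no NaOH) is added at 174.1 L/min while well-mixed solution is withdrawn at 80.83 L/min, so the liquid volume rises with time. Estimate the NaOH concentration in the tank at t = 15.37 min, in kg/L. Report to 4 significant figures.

Let m(t) be the amount of NaOH. Volume: V(t) = V₀ + (Q_in − Q_out) t = 1191 + 93.2700 t; V(15.37) = 2624.56 L.
Solute balance: dm/dt = 0 − Q_out C = −Q_out m/V(t).
dm/m = −Q_out dt/(V₀ + 93.2700 t); integrating gives ln(m/m₀) = −(Q_out/(Q_in−Q_out)) ln(V/V₀).
m = m₀ (V₀/V)^(Q_out/(Q_in−Q_out)) = 32.94 × (1191/2624.56)^(0.866624) = 16.6091 kg.
C = m/V = 16.6091/2624.56 = 0.00632834 kg/L.

0.006328 kg/L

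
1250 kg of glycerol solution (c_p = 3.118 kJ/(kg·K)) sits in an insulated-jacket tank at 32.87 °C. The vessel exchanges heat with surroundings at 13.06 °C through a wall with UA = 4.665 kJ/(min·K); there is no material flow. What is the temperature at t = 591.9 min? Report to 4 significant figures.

M c_p dT/dt = −UA(T − T_amb).
dT/dt = (T_ss − T)/τ with T_ss = T_amb = 13.0600 °C, τ = M c_p/UA = 1250·3.118/4.665 = 835.477 min.
This is linear first-order; T(t) = T_ss + (T₀ − T_ss) e^(−t/τ).
T(591.9) = 13.0600 + (19.8100)·0.492403 = 22.8145 °C.

22.81 °C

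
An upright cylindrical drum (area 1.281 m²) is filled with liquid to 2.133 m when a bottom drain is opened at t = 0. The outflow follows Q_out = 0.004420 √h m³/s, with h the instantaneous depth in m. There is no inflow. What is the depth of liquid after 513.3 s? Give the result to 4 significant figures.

Unsteady balance on liquid volume: A dh/dt = −0.004420 √h.
This is separable: 2 d(√h)/dt = −0.004420/A, so √h = √h₀ − (0.004420/(2A)) t.
√h = √2.133 − 0.004420·513.3/(2·1.281) = 1.46048 − 0.885553 = 0.574927.
h = 0.574927² = 0.330541 m.

0.3305 m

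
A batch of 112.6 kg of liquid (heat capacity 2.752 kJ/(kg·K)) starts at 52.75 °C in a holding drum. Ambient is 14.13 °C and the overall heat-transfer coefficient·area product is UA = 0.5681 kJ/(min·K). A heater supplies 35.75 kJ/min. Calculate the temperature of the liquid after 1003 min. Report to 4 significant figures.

M c_p dT/dt = −UA(T − T_amb) + Q̇.
dT/dt = (T_ss − T)/τ with T_ss = T_amb + Q̇/UA = 14.13 + 35.75/0.5681 = 77.0591 °C, τ = M c_p/UA = 112.6·2.752/0.5681 = 545.459 min.
Solution: T(t) = T_ss + (T₀ − T_ss) e^(−t/τ).
T(1003) = 77.0591 + (-24.3091)·0.159005 = 73.1938 °C.

73.19 °C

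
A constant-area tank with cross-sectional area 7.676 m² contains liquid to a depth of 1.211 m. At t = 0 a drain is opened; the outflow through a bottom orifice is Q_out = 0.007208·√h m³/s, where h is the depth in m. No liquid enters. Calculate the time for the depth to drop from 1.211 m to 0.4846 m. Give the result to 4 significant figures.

861.1 s

A dh/dt = −Q_out = −0.007208 √h.
This is separable: 2 d(√h)/dt = −0.007208/A, so √h = √h₀ − (0.007208/(2A)) t.
t = 2A(√h₀ − √h)/0.007208 = 2·7.676·(√1.211 − √0.4846)/0.007208
  = 15.3520 × (1.10045 − 0.696132) / 0.007208 = 861.148 s.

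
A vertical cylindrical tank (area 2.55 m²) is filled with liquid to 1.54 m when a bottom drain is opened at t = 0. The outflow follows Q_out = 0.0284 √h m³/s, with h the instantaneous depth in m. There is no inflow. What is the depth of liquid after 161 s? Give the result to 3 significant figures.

Volume balance on the tank: A dh/dt = −0.0284 √h.
Separate and integrate: 2(√h − √h₀) = −(0.0284/A) t.
√h = √1.54 − 0.0284·161/(2·2.55) = 1.2410 − 0.89655 = 0.34442.
h = 0.34442² = 0.11862 m.

0.119 m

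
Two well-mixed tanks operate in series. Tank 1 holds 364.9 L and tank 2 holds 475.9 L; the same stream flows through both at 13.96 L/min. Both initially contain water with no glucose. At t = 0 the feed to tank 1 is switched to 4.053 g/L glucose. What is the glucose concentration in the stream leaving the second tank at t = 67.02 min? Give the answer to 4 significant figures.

2.646 g/L

Species balance on tank i: dCᵢ/dt = (Cᵢ₋₁ − Cᵢ)/τᵢ with τᵢ = Vᵢ/Q.
τ₁ = 364.9/13.96 = 26.1390 min; τ₂ = 475.9/13.96 = 34.0903 min.
Tank 1: C₁ = C_in(1 − e^(−t/τ₁)). Tank 2 (τ₁ ≠ τ₂): C₂ = C_in[1 − (τ₁ e^(−t/τ₁) − τ₂ e^(−t/τ₂))/(τ₁ − τ₂)].
At t = 67.02: e^(−t/τ₁) = 0.0769971, e^(−t/τ₂) = 0.140022.
C₂ = 4.053·[1 − (26.1390·0.0769971 − 34.0903·0.140022)/(-7.95129)] = 4.053·0.652792 = 2.64576 g/L.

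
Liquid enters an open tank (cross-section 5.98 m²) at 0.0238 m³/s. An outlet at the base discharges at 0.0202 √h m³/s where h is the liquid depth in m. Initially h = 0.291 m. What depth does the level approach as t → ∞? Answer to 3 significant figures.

A dh/dt = Q_in − 0.0202 √h. Steady state requires inflow = outflow:
Q_in = 0.0202 √h_ss ⇒ √h_ss = 0.0238/0.0202 = 1.1782.
h_ss = 1.1782² = 1.3882 m. (Since h₀ = 0.291 m < h_ss, the level will rise toward this value.)

1.39 m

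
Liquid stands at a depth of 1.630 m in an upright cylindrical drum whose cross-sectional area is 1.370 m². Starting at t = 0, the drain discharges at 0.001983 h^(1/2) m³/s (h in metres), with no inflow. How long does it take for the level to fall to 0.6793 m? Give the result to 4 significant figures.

625.3 s

With no inflow, A dh/dt = −0.001983 √h.
∫ h^(−1/2) dh = −(0.001983/A) ∫ dt, giving 2√h = 2√h₀ − (0.001983/A) t.
t = 2A(√h₀ − √h)/0.001983 = 2·1.370·(√1.630 − √0.6793)/0.001983
  = 2.74000 × (1.27671 − 0.824197) / 0.001983 = 625.264 s.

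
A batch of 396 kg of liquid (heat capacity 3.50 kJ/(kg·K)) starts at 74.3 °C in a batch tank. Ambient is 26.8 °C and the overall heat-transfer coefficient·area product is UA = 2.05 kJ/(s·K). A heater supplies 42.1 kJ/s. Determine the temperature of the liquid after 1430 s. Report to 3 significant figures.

M c_p dT/dt = −UA(T − T_amb) + Q̇.
dT/dt = (T_ss − T)/τ with T_ss = T_amb + Q̇/UA = 26.8 + 42.1/2.05 = 47.337 °C, τ = M c_p/UA = 396·3.50/2.05 = 676.10 s.
Solution: T(t) = T_ss + (T₀ − T_ss) e^(−t/τ).
T(1430) = 47.337 + (26.963)·0.12062 = 50.589 °C.

50.6 °C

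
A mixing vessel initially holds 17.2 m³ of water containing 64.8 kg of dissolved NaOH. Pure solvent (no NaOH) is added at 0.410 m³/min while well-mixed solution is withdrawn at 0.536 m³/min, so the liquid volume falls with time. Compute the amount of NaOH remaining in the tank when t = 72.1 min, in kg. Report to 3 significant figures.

2.65 kg

Let m(t) be the amount of NaOH. Volume: V(t) = V₀ + (Q_in − Q_out) t = 17.2 − 0.12600 t; V(72.1) = 8.1154 m³.
Species balance (pure solvent in): dm/dt = −Q_out · m/V(t).
Separate: dm/m = −Q_out dt/V(t) ⇒ ln(m/m₀) = −(Q_out/(Q_in−Q_out)) ln(V/V₀).
m = m₀ (V₀/V)^(Q_out/(Q_in−Q_out)) = 64.8 × (17.2/8.1154)^(-4.2540) = 2.6537 kg.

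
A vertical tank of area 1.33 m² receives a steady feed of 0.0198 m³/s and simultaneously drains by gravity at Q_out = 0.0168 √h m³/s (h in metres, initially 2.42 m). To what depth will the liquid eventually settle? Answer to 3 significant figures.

1.39 m

Level balance: A dh/dt = 0.0198 − 0.0168 √h. Setting dh/dt = 0:
Q_in = 0.0168 √h_ss ⇒ √h_ss = 0.0198/0.0168 = 1.1786.
h_ss = 1.1786² = 1.3890 m. (Since h₀ = 2.42 m > h_ss, the level will fall toward this value.)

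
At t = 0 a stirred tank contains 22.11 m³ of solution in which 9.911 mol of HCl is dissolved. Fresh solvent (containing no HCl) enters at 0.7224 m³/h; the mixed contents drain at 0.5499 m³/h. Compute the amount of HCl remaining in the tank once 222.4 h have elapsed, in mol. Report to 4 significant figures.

Let m(t) be the amount of HCl. Volume: V(t) = V₀ + (Q_in − Q_out) t = 22.11 + 0.172500 t; V(222.4) = 60.4740 m³.
Species balance (pure solvent in): dm/dt = −Q_out · m/V(t).
dm/m = −Q_out dt/(V₀ + 0.172500 t); integrating gives ln(m/m₀) = −(Q_out/(Q_in−Q_out)) ln(V/V₀).
m = m₀ (V₀/V)^(Q_out/(Q_in−Q_out)) = 9.911 × (22.11/60.4740)^(3.18783) = 0.400960 mol.

0.4010 mol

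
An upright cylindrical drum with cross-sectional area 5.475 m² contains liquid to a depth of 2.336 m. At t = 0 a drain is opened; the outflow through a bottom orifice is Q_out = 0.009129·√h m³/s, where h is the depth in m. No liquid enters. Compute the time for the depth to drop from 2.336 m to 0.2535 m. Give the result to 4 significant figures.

Unsteady balance on liquid volume: A dh/dt = −0.009129 √h.
This is separable: 2 d(√h)/dt = −0.009129/A, so √h = √h₀ − (0.009129/(2A)) t.
t = 2A(√h₀ − √h)/0.009129 = 2·5.475·(√2.336 − √0.2535)/0.009129
  = 10.9500 × (1.52840 − 0.503488) / 0.009129 = 1229.35 s.

1229 s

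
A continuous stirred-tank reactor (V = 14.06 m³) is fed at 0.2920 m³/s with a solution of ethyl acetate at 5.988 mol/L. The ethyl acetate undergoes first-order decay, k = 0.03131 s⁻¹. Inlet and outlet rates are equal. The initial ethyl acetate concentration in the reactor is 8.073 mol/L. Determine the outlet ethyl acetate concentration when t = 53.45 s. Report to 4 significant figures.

Species balance: V dC/dt = Q C_in − Q C − k V C.
This is linear with rate a = Q/V + k = 0.0520781 s⁻¹.
C_ss = Q C_in/(Q + kV) = 2.38794 mol/L; C(t) = C_ss + (C₀ − C_ss) e^(−a t).
C(53.45) = 2.38794 + (5.68506)·e^(−0.0520781·53.45) = 2.38794 + (5.68506)·0.0618170 = 2.73938 mol/L.

2.739 mol/L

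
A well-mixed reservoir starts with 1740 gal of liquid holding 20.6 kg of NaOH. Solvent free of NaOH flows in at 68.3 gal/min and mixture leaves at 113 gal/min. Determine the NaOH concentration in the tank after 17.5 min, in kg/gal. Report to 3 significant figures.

Let m(t) be the amount of NaOH. Volume: V(t) = V₀ + (Q_in − Q_out) t = 1740 − 44.700 t; V(17.5) = 957.75 gal.
Species balance (pure solvent in): dm/dt = −Q_out · m/V(t).
dm/m = −Q_out dt/(V₀ − 44.700 t); integrating gives ln(m/m₀) = −(Q_out/(Q_in−Q_out)) ln(V/V₀).
m = m₀ (V₀/V)^(Q_out/(Q_in−Q_out)) = 20.6 × (1740/957.75)^(-2.5280) = 4.5538 kg.
C = m/V = 4.5538/957.75 = 0.0047547 kg/gal.

0.00475 kg/gal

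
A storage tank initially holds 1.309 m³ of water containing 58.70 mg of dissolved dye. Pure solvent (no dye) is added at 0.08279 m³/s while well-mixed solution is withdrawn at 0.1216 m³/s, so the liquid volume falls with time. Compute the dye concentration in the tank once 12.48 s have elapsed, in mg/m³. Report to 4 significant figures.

Let m(t) be the amount of dye. Volume: V(t) = V₀ + (Q_in − Q_out) t = 1.309 − 0.0388100 t; V(12.48) = 0.824651 m³.
Species balance (pure solvent in): dm/dt = −Q_out · m/V(t).
dm/m = −Q_out dt/(V₀ − 0.0388100 t); integrating gives ln(m/m₀) = −(Q_out/(Q_in−Q_out)) ln(V/V₀).
m = m₀ (V₀/V)^(Q_out/(Q_in−Q_out)) = 58.70 × (1.309/0.824651)^(-3.13321) = 13.8006 mg.
C = m/V = 13.8006/0.824651 = 16.7351 mg/m³.

16.74 mg/m³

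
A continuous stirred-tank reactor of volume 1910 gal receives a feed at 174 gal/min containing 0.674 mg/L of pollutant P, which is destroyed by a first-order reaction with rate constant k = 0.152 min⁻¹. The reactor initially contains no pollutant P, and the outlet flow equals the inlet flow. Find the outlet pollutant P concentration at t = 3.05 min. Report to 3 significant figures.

Species balance: V dC/dt = Q C_in − Q C − k V C.
dC/dt = (Q/V) C_in − (Q/V + k) C; effective rate a = Q/V + k = 0.091099 + 0.152 = 0.24310 min⁻¹.
C_ss = Q C_in/(Q + kV) = 0.25258 mg/L; C(t) = C_ss + (C₀ − C_ss) e^(−a t).
C(3.05) = 0.25258 + (-0.25258)·e^(−0.24310·3.05) = 0.25258 + (-0.25258)·0.47642 = 0.13224 mg/L.

0.132 mg/L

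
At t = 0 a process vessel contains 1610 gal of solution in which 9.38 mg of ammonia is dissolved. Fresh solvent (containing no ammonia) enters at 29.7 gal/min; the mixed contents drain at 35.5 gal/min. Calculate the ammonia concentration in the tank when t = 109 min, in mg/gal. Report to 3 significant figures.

Total volume: dV/dt = Q_in − Q_out = -5.8000 gal/min, so V(t) = 1610 − 5.8000 t and V(109) = 977.80 gal.
Solute balance: dm/dt = 0 − Q_out C = −Q_out m/V(t).
Separate: dm/m = −Q_out dt/V(t) ⇒ ln(m/m₀) = −(Q_out/(Q_in−Q_out)) ln(V/V₀).
m = m₀ (V₀/V)^(Q_out/(Q_in−Q_out)) = 9.38 × (1610/977.80)^(-6.1207) = 0.44321 mg.
C = m/V = 0.44321/977.80 = 0.00045327 mg/gal.

0.000453 mg/gal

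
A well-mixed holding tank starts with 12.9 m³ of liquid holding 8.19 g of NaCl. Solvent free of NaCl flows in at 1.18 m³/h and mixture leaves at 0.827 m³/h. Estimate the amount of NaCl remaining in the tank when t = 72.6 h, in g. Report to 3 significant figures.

0.631 g

Let m(t) be the amount of NaCl. Volume: V(t) = V₀ + (Q_in − Q_out) t = 12.9 + 0.35300 t; V(72.6) = 38.528 m³.
Species balance (pure solvent in): dm/dt = −Q_out · m/V(t).
dm/m = −Q_out dt/(V₀ + 0.35300 t); integrating gives ln(m/m₀) = −(Q_out/(Q_in−Q_out)) ln(V/V₀).
m = m₀ (V₀/V)^(Q_out/(Q_in−Q_out)) = 8.19 × (12.9/38.528)^(2.3428) = 0.63101 g.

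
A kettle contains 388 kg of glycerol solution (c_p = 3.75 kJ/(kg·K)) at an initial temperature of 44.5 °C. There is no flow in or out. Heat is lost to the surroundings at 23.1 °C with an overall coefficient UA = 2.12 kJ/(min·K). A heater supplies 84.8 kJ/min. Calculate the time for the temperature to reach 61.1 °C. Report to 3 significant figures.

1530 min

Lumped-capacitance energy balance: M c_p dT/dt = UA(T_amb − T) + Q̇.
τ = M c_p/UA = 686.32 min; T_ss = T_amb + Q̇/UA = 23.1 + 84.8/2.12 = 63.100 °C.
T(t) = T_ss + (T₀ − T_ss)e^(−t/τ); set T = 61.1:
t = −τ ln[(T − T_ss)/(T₀ − T_ss)] = −686.32 · ln(0.10753) = 1530.5 min.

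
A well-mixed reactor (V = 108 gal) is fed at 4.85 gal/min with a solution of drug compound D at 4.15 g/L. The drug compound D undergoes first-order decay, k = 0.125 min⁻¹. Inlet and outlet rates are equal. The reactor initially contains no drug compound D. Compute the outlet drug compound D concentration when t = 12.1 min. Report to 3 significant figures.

Accumulation = in − out − consumed: V dC/dt = Q C_in − Q C − k V C.
This is linear with rate a = Q/V + k = 0.16991 min⁻¹.
C_ss = Q C_in/(Q + kV) = 1.0969 g/L; C(t) = C_ss + (C₀ − C_ss) e^(−a t).
C(12.1) = 1.0969 + (-1.0969)·e^(−0.16991·12.1) = 1.0969 + (-1.0969)·0.12798 = 0.95649 g/L.

0.956 g/L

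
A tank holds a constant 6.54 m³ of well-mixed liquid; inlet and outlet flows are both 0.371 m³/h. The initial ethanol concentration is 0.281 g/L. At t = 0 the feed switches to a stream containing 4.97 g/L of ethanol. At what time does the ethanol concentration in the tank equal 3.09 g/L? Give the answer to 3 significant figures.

Unsteady species balance (constant V, well mixed): V dC/dt = Q(C_in − C), so τ = V/Q = 17.628 h.
C(t) = C_in + (C₀ − C_in) e^(−t/τ). Set C = 3.09 and solve for t:
e^(−t/τ) = (C − C_in)/(C₀ − C_in) = (3.09 − 4.97)/(0.281 − 4.97) = 0.40094
t = −τ ln(…) = 17.628 × 0.91395 = 16.111 h.

16.1 h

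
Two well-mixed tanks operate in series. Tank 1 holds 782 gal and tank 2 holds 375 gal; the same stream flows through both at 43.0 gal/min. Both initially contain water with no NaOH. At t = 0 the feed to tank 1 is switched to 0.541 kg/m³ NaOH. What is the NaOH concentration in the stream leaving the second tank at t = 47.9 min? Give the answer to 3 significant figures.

0.468 kg/m³

Species balance on tank i: dCᵢ/dt = (Cᵢ₋₁ − Cᵢ)/τᵢ with τᵢ = Vᵢ/Q.
τ₁ = 782/43.0 = 18.186 min; τ₂ = 375/43.0 = 8.7209 min.
Solving the cascade with C₁(0)=C₂(0)=0 gives C₂(t) = C_in[1 − (τ₁ e^(−t/τ₁) − τ₂ e^(−t/τ₂))/(τ₁ − τ₂)].
At t = 47.9: e^(−t/τ₁) = 0.071799, e^(−t/τ₂) = 0.0041174.
C₂ = 0.541·[1 − (18.186·0.071799 − 8.7209·0.0041174)/(9.4651)] = 0.541·0.86584 = 0.46842 kg/m³.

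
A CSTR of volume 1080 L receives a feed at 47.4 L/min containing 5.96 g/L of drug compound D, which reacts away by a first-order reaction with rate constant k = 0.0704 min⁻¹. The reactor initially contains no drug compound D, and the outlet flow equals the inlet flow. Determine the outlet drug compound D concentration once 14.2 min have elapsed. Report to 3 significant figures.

1.84 g/L

Accumulation = in − out − consumed: V dC/dt = Q C_in − Q C − k V C.
This is linear with rate a = Q/V + k = 0.11429 min⁻¹.
C_ss = Q C_in/(Q + kV) = 2.2887 g/L; C(t) = C_ss + (C₀ − C_ss) e^(−a t).
C(14.2) = 2.2887 + (-2.2887)·e^(−0.11429·14.2) = 2.2887 + (-2.2887)·0.19733 = 1.8371 g/L.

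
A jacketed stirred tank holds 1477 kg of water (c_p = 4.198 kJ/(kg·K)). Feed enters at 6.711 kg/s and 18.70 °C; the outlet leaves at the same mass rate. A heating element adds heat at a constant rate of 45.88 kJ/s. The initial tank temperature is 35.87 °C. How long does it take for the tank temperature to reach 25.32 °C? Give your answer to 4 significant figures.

Heat balance on the well-mixed liquid: M c_p dT/dt = ṁ c_p (T_in − T) + 45.88.
τ = M/ṁ = 220.086 s; T_ss = T_in + Q̇/(ṁ c_p) = 20.3285 °C.
T(t) = T_ss + (T₀ − T_ss) e^(−t/τ). Set T = 25.32:
e^(−t/τ) = (25.32 − 20.3285)/(35.87 − 20.3285) = 0.321171
t = −220.086 · ln(0.321171) = 249.970 s.

250.0 s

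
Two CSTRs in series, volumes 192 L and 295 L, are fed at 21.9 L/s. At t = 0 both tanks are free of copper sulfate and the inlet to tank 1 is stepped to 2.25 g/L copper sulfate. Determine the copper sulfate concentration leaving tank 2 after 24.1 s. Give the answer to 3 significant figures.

Time constants: τᵢ = Vᵢ/Q for each well-mixed tank.
τ₁ = 192/21.9 = 8.7671 s; τ₂ = 295/21.9 = 13.470 s.
Tank 1: C₁ = C_in(1 − e^(−t/τ₁)). Tank 2 (τ₁ ≠ τ₂): C₂ = C_in[1 − (τ₁ e^(−t/τ₁) − τ₂ e^(−t/τ₂))/(τ₁ − τ₂)].
At t = 24.1: e^(−t/τ₁) = 0.063998, e^(−t/τ₂) = 0.16711.
C₂ = 2.25·[1 − (8.7671·0.063998 − 13.470·0.16711)/(-4.7032)] = 2.25·0.64069 = 1.4415 g/L.

1.44 g/L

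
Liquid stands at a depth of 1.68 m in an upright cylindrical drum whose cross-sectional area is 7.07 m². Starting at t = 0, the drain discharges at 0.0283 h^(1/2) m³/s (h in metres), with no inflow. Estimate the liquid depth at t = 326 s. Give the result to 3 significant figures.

0.414 m

With no inflow, A dh/dt = −0.0283 √h.
Separate and integrate: 2(√h − √h₀) = −(0.0283/A) t.
√h = √1.68 − 0.0283·326/(2·7.07) = 1.2961 − 0.65246 = 0.64369.
h = 0.64369² = 0.41433 m.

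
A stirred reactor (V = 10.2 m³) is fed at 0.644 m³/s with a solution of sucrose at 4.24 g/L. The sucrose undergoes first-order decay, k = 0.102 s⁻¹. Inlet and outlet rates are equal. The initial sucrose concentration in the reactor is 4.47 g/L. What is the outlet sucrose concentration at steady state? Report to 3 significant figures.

Species balance: V dC/dt = Q C_in − Q C − k V C.
At steady state: 0 = Q C_in − (Q + kV) C_ss, so C_ss = Q C_in/(Q + kV).
C_ss = 0.644·4.24/(0.644 + 0.102·10.2) = 2.7306/1.6844 = 1.6211 g/L.

1.62 g/L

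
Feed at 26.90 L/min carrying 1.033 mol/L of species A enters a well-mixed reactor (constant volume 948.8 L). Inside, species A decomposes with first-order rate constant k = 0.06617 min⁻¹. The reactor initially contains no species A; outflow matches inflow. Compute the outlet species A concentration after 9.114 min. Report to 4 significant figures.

Species balance: V dC/dt = Q C_in − Q C − k V C.
This is linear with rate a = Q/V + k = 0.0945216 min⁻¹.
C_ss = Q C_in/(Q + kV) = 0.309847 mol/L; C(t) = C_ss + (C₀ − C_ss) e^(−a t).
C(9.114) = 0.309847 + (-0.309847)·e^(−0.0945216·9.114) = 0.309847 + (-0.309847)·0.422541 = 0.178924 mol/L.

0.1789 mol/L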